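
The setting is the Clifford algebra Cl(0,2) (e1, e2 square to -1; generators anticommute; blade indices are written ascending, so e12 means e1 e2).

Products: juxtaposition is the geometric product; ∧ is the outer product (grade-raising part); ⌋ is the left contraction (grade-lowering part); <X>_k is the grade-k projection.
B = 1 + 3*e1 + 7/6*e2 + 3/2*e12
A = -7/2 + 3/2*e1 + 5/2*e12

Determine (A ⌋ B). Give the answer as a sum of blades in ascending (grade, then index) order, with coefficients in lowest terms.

step 1: -47/4 - 21/2*e1 - 19/3*e2 - 21/4*e12
Answer: -47/4 - 21/2*e1 - 19/3*e2 - 21/4*e12


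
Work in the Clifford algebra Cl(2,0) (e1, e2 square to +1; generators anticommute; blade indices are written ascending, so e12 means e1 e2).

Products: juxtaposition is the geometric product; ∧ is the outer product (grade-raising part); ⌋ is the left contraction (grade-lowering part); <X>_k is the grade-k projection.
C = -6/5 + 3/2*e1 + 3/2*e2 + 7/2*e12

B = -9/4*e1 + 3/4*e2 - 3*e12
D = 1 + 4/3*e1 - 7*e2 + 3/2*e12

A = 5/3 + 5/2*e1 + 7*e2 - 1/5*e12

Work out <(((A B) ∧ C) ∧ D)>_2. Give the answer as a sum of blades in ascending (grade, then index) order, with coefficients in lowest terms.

step 1: -39/40 + 171/10*e1 - 67/10*e2 + 101/8*e12
step 2: 117/100 - 8793/400*e1 + 2631/400*e2 + 1371/80*e12
step 3: 117/100 - 8169/400*e1 - 129/80*e2 + 164*e12
step 4: 164*e12
Answer: 164*e12


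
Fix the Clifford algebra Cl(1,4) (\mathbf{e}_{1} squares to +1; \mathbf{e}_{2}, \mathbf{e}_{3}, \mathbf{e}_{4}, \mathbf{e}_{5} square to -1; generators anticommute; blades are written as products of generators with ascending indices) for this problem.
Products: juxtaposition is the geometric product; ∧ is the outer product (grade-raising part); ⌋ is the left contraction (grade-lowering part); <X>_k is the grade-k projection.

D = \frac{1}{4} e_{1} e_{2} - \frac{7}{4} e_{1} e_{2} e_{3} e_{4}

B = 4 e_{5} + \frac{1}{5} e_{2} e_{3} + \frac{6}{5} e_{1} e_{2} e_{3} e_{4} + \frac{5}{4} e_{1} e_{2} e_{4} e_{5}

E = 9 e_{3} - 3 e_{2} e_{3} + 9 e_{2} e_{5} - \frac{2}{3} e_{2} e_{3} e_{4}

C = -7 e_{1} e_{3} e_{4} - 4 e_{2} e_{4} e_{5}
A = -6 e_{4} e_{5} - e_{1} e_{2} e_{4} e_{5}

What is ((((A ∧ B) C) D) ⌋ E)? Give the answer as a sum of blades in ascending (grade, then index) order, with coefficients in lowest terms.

step 1: -\frac{6}{5} e_{2} e_{3} e_{4} e_{5}
step 2: -\frac{24}{5} e_{3} - \frac{42}{5} e_{1} e_{2} e_{5}
step 3: -\frac{21}{10} e_{5} - \frac{6}{5} e_{1} e_{2} e_{3} - \frac{42}{5} e_{1} e_{2} e_{4} + \frac{147}{10} e_{3} e_{4} e_{5}
step 4: -\frac{189}{10} e_{2}
Answer: -\frac{189}{10} e_{2}


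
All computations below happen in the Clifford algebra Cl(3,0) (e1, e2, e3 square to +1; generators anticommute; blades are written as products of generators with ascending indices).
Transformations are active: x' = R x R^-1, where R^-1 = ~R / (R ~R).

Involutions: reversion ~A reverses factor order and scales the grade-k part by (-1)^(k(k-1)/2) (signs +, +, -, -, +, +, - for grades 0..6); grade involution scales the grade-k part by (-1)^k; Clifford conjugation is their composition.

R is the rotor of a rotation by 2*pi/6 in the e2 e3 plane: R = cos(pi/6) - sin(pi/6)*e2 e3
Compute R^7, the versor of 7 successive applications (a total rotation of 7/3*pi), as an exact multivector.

Because a rotor carries half the rotation angle, composing 7 copies of this e2 e3-plane rotor multiplies the phase: 7*(pi/6) = 7*pi/6, hence R^7 = cos(7*pi/6) - sin(7*pi/6)*e2 e3.
cos(7*pi/6) = -sqrt(3)/2 and sin(7*pi/6) = -1/2, so R^7 = -sqrt(3)/2 + 1/2*e2 e3. The net rotation is 1/3*pi (after discarding 1 full turn, each of which contributes a factor -1 to the rotor); the rotor keeps the half-angle phase exactly.
Answer: -sqrt(3)/2 + 1/2*e2 e3


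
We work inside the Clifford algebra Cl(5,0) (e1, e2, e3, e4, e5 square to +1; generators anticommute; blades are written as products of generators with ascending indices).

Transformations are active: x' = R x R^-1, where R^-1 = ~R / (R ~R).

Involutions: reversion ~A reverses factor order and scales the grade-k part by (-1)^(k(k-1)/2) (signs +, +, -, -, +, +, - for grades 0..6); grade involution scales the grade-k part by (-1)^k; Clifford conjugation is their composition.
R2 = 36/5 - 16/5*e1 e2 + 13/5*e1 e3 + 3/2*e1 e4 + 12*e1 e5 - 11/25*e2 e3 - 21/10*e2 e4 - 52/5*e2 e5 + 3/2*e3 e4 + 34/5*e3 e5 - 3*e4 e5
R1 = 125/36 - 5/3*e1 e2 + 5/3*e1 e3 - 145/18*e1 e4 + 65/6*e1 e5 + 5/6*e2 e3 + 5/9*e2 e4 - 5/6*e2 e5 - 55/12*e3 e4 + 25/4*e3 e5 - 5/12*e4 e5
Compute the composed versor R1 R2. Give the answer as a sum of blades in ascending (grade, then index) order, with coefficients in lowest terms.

Distribute over the grade parts of R1 (each basis-blade product reordered to ascending indices, repeated generators contracted through their squares):
<R1>_0 (= 125/36) R2 = 25 - 100/9*e1 e2 + 325/36*e1 e3 + 125/24*e1 e4 + 125/3*e1 e5 - 55/36*e2 e3 - 175/24*e2 e4 - 325/9*e2 e5 + 125/24*e3 e4 + 425/18*e3 e5 - 125/12*e4 e5
<R1>_2 (= -5/3*e1 e2 + 5/3*e1 e3 - 145/18*e1 e4 + 65/6*e1 e5 + 5/6*e2 e3 + 5/9*e2 e4 - 5/6*e2 e5 - 55/12*e3 e4 + 25/4*e3 e5 - 5/12*e4 e5) R2 = -20591/120 + 4649/60*e1 e2 + 2633/120*e1 e3 - 389/36*e1 e4 + 2701/24*e1 e5 - 1093/24*e2 e3 + 3001/90*e2 e4 - 355/24*e2 e5 - 1756/45*e3 e4 + 3063/40*e3 e5 + 11375/72*e4 e5 + 1141/60*e1 e2 e3 e4 - 33/5*e1 e2 e3 e5 - 1661/18*e1 e2 e4 e5 + 41/72*e1 e3 e4 e5 + 19241/360*e2 e3 e4 e5
Summing the partial products and collecting blades:
Answer: -17591/120 + 11947/180*e1 e2 + 11149/360*e1 e3 - 403/72*e1 e4 + 3701/24*e1 e5 - 3389/72*e2 e3 + 9379/360*e2 e4 - 3665/72*e2 e5 - 12173/360*e3 e4 + 36067/360*e3 e5 + 10625/72*e4 e5 + 1141/60*e1 e2 e3 e4 - 33/5*e1 e2 e3 e5 - 1661/18*e1 e2 e4 e5 + 41/72*e1 e3 e4 e5 + 19241/360*e2 e3 e4 e5


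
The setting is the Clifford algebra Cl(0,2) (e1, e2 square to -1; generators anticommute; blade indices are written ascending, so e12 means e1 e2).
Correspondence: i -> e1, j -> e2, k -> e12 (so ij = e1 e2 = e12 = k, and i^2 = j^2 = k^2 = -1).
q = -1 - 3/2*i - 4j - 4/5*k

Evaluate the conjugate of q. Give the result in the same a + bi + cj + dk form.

In blades: q = -1 - 3/2*e1 - 4*e2 - 4/5*e12.
Conjugation here is Clifford conjugation: the scalar is fixed and the grade-1 and grade-2 blades all flip sign, giving -1 + 3/2*e1 + 4*e2 + 4/5*e12; translating back:
Answer: -1 + 3/2*i + 4j + 4/5*k


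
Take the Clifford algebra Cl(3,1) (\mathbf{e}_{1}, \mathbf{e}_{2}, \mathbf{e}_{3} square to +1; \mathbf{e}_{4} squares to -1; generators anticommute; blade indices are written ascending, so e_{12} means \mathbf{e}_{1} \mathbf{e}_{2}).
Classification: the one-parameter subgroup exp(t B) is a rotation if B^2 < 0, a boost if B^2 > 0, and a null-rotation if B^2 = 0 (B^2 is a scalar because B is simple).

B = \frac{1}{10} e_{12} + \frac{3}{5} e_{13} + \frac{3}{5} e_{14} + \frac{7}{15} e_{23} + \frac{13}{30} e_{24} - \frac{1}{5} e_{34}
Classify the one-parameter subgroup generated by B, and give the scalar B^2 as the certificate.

B^2 term by term: the squares give (\frac{1}{10})^2*(e_{12})^2 + (\frac{3}{5})^2*(e_{13})^2 + (\frac{3}{5})^2*(e_{14})^2 + (\frac{7}{15})^2*(e_{23})^2 + (\frac{13}{30})^2*(e_{24})^2 + (-\frac{1}{5})^2*(e_{34})^2 = \frac{1}{100}*(-1) + \frac{9}{25}*(-1) + \frac{9}{25}*(+1) + \frac{49}{225}*(-1) + \frac{169}{900}*(+1) + \frac{1}{25}*(+1) = 0 (each basis 2-blade squares to minus the product of its generators' squares); cross terms between blades sharing an index anticommute and cancel; the commuting (index-disjoint) pairs give grade-4 terms 2*c*c'*(blade product), which cancel blade by blade — e_{1234}: -\frac{1}{25} - \frac{13}{25} + \frac{14}{25} = 0 — confirming B is simple. So B^2 = 0.
Answer: null-rotation, certificate B^2 = 0. The scalar 0 is the complete invariant here: its sign names the subgroup type.


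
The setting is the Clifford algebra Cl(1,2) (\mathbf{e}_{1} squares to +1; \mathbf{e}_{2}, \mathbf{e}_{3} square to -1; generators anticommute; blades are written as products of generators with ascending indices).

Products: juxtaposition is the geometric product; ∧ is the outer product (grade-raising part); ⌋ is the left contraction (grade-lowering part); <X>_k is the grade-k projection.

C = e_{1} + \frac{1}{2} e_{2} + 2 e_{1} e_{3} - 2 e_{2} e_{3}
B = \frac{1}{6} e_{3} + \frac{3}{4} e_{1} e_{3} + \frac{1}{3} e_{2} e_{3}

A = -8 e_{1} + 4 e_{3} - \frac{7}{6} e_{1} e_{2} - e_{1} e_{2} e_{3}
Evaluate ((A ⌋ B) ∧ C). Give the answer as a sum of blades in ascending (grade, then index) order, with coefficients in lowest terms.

step 1: -\frac{2}{3} + 3 e_{1} + \frac{4}{3} e_{2} - 6 e_{3}
step 2: -\frac{2}{3} e_{1} - \frac{1}{3} e_{2} + \frac{1}{6} e_{1} e_{2} + \frac{14}{3} e_{1} e_{3} + \frac{13}{3} e_{2} e_{3} - \frac{26}{3} e_{1} e_{2} e_{3}
Answer: -\frac{2}{3} e_{1} - \frac{1}{3} e_{2} + \frac{1}{6} e_{1} e_{2} + \frac{14}{3} e_{1} e_{3} + \frac{13}{3} e_{2} e_{3} - \frac{26}{3} e_{1} e_{2} e_{3}


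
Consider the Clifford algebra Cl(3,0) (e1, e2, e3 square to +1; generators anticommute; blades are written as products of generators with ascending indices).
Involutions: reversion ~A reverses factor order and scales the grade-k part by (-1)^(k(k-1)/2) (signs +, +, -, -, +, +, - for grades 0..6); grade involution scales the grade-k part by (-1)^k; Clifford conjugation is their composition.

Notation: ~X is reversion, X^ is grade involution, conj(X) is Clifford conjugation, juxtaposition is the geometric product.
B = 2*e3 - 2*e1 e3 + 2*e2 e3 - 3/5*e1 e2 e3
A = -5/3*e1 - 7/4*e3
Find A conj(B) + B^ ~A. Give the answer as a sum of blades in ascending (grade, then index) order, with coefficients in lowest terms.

first term: 7/2 + 7/2*e1 - 7/2*e2 - 10/3*e3 + 21/20*e1 e2 + 10/3*e1 e3 + e2 e3 + 10/3*e1 e2 e3
second term: 7/2 + 7/2*e1 - 7/2*e2 - 10/3*e3 - 21/20*e1 e2 - 10/3*e1 e3 - e2 e3 - 10/3*e1 e2 e3
Answer: 7 + 7*e1 - 7*e2 - 20/3*e3


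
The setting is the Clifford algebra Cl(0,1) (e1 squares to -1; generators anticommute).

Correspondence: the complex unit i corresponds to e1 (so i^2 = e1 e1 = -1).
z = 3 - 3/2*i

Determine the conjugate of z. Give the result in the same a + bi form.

In blades: z = 3 - 3/2*e1.
Conjugation here is Clifford conjugation: the scalar is fixed and the grade-1 and grade-2 blades all flip sign, giving 3 + 3/2*e1; translating back:
Answer: 3 + 3/2*i


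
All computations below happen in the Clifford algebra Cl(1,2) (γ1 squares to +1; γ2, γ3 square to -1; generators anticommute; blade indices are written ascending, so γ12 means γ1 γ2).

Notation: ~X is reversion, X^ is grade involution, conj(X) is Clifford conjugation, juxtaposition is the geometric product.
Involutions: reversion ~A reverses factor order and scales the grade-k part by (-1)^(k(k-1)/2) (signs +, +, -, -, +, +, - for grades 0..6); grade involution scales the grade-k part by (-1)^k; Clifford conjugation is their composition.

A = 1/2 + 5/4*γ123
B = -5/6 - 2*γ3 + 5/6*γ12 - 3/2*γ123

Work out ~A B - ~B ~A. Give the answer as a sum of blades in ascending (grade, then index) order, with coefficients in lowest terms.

first term: -55/24 - 49/24*γ3 - 25/12*γ12 + 7/24*γ123
second term: 35/24 + 1/24*γ3 - 35/12*γ12 + 43/24*γ123
Answer: -15/4 - 25/12*γ3 + 5/6*γ12 - 3/2*γ123


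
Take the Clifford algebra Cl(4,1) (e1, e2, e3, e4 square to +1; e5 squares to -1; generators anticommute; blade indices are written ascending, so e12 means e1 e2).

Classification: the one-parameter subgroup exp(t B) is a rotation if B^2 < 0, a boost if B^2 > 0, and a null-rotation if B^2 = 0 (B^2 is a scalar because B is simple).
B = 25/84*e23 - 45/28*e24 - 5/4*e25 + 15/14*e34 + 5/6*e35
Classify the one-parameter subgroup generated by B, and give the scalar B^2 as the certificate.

B^2 term by term: the squares give (25/84)^2*(e23)^2 + (-45/28)^2*(e24)^2 + (-5/4)^2*(e25)^2 + (15/14)^2*(e34)^2 + (5/6)^2*(e35)^2 = 625/7056*(-1) + 2025/784*(-1) + 25/16*(+1) + 225/196*(-1) + 25/36*(+1) = -25/16 (each basis 2-blade squares to minus the product of its generators' squares); cross terms between blades sharing an index anticommute and cancel; the commuting (index-disjoint) pairs give grade-4 terms 2*c*c'*(blade product), which cancel blade by blade — e2345: 75/28 - 75/28 = 0 — confirming B is simple. So B^2 = -25/16.
Answer: rotation, certificate B^2 = -25/16. Certificate logic: -25/16 is a conjugation-invariant scalar, so its sign fixes rotation versus boost versus null-rotation outright.


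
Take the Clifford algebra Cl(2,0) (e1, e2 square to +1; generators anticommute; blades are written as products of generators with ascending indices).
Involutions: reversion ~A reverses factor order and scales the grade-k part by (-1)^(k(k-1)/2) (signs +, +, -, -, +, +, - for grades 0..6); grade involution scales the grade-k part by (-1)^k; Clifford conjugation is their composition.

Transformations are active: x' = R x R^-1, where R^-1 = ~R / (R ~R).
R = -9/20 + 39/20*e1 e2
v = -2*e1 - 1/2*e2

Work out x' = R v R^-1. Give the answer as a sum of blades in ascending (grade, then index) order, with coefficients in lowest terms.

~R = -9/20 - 39/20*e1 e2, and R ~R = 801/200, so R^-1 = ~R / (801/200).
R v = -3/40*e1 + 33/8*e2
Answer: 359/178*e1 - 38/89*e2


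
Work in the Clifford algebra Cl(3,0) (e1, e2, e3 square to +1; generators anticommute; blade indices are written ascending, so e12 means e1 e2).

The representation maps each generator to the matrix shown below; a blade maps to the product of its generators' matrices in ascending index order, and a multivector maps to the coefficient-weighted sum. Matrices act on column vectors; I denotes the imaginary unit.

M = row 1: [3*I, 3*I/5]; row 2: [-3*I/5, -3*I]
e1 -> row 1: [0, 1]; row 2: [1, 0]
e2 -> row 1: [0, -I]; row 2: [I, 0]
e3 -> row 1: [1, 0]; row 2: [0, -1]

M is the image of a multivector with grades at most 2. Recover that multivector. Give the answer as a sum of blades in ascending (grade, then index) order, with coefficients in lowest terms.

Method: 1, rho(e1), rho(e2), rho(e3) form a trace-orthogonal basis of the 2x2 complex matrices (tr(X Y) = 2 if X = Y, else 0), so M = m0*1 + m1*rho(e1) + m2*rho(e2) + m3*rho(e3) with m0 = tr(M)/2 = 0, m1 = tr(M rho(e1))/2 = 0, m2 = tr(M rho(e2))/2 = -3/5, m3 = tr(M rho(e3))/2 = 3*I.
Multiplying table entries, the bivector images are rho(e12) = I*rho(e3), rho(e13) = -I*rho(e2), rho(e23) = I*rho(e1); with real blade coefficients the real parts of m0..m3 are the coefficients of 1, e1, e2, e3 and the imaginary parts give the bivectors (e23: Im m1, e13: -Im m2, e12: Im m3).
Answer: -3/5*e2 + 3*e12


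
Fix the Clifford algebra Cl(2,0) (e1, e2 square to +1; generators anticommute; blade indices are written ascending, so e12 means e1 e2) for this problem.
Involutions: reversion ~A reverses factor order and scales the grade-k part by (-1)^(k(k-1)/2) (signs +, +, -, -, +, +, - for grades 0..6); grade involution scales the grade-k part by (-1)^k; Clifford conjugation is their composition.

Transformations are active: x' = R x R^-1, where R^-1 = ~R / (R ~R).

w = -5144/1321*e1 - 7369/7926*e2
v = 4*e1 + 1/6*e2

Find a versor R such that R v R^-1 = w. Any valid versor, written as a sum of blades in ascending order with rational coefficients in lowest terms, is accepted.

A norm check does it: q(v) = q(w) = 577/36, hence R = v + w = 140/1321*e1 - 1008/1321*e2 realises the map — parallel part kept, (v - w)/2 negated, v carried to w.
Answer: 140/1321*e1 - 1008/1321*e2


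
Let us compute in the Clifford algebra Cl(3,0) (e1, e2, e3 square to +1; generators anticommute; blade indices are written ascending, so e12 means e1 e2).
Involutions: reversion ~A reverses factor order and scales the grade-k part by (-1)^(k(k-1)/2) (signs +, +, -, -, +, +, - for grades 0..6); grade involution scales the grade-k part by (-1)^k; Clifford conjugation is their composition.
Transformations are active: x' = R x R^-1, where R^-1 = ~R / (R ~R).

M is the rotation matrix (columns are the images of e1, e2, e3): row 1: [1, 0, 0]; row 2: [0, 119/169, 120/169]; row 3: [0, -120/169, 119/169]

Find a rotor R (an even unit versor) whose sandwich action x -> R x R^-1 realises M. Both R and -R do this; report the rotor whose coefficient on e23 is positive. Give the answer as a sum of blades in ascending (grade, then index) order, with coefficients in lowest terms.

Method: write R = a + b12*e12 + b13*e13 + b23*e23 with a^2 + b12^2 + b13^2 + b23^2 = 1 (so R^-1 = ~R). Expanding the columns R e_j ~R gives tr M = 4a^2 - 1 and, from the antisymmetric part, M21 - M12 = -4a*b12, M13 - M31 = 4a*b13, M32 - M23 = -4a*b23.
Here tr M = 407/169, so a^2 = (1 + tr M)/4 = 144/169 and a = ±12/13. Taking a = 12/13: M21 - M12 = 0, M13 - M31 = 0, M32 - M23 = -240/169, giving b12 = 0, b13 = 0, b23 = 5/13, i.e. R = 12/13 + 5/13*e23.
Its e23 coefficient is already positive.
Answer: 12/13 + 5/13*e23. Note: both R and -R realise this M (trace 407/169); the covering map identifies them, and the e23-coefficient sign is the tie-breaker.


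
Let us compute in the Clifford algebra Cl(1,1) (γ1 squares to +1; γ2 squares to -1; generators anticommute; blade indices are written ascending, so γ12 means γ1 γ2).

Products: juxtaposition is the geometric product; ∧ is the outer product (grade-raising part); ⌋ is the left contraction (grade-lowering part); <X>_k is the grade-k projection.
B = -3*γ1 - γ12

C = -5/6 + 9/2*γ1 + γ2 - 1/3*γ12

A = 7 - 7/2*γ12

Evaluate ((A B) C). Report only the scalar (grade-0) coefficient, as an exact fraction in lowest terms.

step 1: 7/2 - 21*γ1 - 21/2*γ2 - 7*γ12
step 2: -1015/12 + 175/4*γ1 + 203/4*γ2 + 371/12*γ12
Answer: -1015/12


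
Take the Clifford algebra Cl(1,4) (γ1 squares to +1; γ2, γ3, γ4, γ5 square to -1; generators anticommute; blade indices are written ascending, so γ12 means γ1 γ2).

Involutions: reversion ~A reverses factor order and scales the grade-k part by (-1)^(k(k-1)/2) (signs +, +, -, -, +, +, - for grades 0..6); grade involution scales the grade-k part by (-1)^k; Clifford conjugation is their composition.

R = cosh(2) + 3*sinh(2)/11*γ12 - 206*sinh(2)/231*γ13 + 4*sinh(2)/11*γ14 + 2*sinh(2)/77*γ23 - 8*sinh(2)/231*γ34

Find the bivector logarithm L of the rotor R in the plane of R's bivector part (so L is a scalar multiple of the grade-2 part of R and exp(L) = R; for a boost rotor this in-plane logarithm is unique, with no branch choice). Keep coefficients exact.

The scalar part of R is cosh(2), so cosh pins the rapidity up to sign — the sign comes from the bivector part; dividing that part by sinh of the rapidity yields the plane, and the in-plane L = rapidity * plane is unique because the two sign choices cancel.
Concretely: cosh(rapidity) = cosh(2) gives rapidity = ±2, and since rapidity/sinh(rapidity) is even the sign is immaterial: L = (rapidity/sinh(rapidity)) * <R>_2 = (2/sinh(2)) * <R>_2.
Answer: 6/11*γ12 - 412/231*γ13 + 8/11*γ14 + 4/77*γ23 - 16/231*γ34


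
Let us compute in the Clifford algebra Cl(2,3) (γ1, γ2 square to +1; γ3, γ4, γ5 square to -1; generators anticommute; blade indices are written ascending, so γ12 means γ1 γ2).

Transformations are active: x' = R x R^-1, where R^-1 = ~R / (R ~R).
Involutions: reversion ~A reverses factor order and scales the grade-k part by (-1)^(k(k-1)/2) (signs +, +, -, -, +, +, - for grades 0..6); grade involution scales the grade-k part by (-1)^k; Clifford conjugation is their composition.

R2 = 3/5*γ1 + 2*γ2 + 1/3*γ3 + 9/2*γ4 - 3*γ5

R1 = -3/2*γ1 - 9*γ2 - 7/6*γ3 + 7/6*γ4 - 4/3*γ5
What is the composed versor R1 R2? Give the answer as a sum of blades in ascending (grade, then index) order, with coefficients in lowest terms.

Distribute over the terms of R1 (each basis-blade product reordered to ascending indices, repeated generators contracted through their squares):
(-3/2*γ1) R2 = -9/10 - 3*γ12 - 1/2*γ13 - 27/4*γ14 + 9/2*γ15
(-9*γ2) R2 = -18 + 27/5*γ12 - 3*γ23 - 81/2*γ24 + 27*γ25
(-7/6*γ3) R2 = 7/18 + 7/10*γ13 + 7/3*γ23 - 21/4*γ34 + 7/2*γ35
(7/6*γ4) R2 = -21/4 - 7/10*γ14 - 7/3*γ24 - 7/18*γ34 - 7/2*γ45
(-4/3*γ5) R2 = -4 + 4/5*γ15 + 8/3*γ25 + 4/9*γ35 + 6*γ45
Summing the partial products and collecting blades:
Answer: -4997/180 + 12/5*γ12 + 1/5*γ13 - 149/20*γ14 + 53/10*γ15 - 2/3*γ23 - 257/6*γ24 + 89/3*γ25 - 203/36*γ34 + 71/18*γ35 + 5/2*γ45


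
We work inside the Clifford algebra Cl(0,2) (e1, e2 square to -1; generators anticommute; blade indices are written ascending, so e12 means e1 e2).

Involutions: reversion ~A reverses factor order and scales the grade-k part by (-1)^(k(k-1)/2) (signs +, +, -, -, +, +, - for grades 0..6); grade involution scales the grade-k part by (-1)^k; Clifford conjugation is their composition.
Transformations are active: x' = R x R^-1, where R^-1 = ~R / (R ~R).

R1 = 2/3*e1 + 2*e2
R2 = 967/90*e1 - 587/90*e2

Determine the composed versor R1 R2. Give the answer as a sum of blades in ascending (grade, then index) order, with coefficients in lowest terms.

Distribute over the terms of R1 (each basis-blade product reordered to ascending indices, repeated generators contracted through their squares):
(2/3*e1) R2 = -967/135 - 587/135*e12
(2*e2) R2 = 587/45 - 967/45*e12
Summing the partial products and collecting blades:
Answer: 794/135 - 3488/135*e12


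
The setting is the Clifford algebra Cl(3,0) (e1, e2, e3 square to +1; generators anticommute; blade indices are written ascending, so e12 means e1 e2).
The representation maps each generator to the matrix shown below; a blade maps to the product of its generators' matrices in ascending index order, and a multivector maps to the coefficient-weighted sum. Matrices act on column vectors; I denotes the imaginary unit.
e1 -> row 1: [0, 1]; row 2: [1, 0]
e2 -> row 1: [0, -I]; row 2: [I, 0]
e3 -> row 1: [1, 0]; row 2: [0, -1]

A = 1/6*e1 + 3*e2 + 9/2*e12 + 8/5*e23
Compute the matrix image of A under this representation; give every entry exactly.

Bivector images (products of the table entries): rho(e12) = rho(e1)rho(e2) = row 1: [I, 0]; row 2: [0, -I]; rho(e23) = rho(e2)rho(e3) = row 1: [0, I]; row 2: [I, 0].
M = (1/6)*rho(e1) + (3)*rho(e2) + (9/2)*rho(e12) + (8/5)*rho(e23), summed entrywise:
Answer: row 1: [9*I/2, 1/6 - 7*I/5]; row 2: [1/6 + 23*I/5, -9*I/2]


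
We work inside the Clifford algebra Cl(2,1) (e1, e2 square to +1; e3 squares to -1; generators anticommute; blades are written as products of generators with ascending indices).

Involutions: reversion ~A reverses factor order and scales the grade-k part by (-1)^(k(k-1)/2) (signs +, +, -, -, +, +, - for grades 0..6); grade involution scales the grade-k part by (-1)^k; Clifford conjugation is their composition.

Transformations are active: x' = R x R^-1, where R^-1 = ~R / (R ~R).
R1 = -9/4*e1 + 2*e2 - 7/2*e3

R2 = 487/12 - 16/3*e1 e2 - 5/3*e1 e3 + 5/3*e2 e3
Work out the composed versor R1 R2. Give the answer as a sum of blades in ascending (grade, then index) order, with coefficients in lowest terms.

Distribute over the terms of R1 (each basis-blade product reordered to ascending indices, repeated generators contracted through their squares):
(-9/4*e1) R2 = -1461/16*e1 + 12*e2 + 15/4*e3 - 15/4*e1 e2 e3
(2*e2) R2 = 32/3*e1 + 487/6*e2 + 10/3*e3 + 10/3*e1 e2 e3
(-7/2*e3) R2 = 35/6*e1 - 35/6*e2 - 3409/24*e3 + 56/3*e1 e2 e3
Summing the partial products and collecting blades:
Answer: -1197/16*e1 + 262/3*e2 - 3239/24*e3 + 73/4*e1 e2 e3


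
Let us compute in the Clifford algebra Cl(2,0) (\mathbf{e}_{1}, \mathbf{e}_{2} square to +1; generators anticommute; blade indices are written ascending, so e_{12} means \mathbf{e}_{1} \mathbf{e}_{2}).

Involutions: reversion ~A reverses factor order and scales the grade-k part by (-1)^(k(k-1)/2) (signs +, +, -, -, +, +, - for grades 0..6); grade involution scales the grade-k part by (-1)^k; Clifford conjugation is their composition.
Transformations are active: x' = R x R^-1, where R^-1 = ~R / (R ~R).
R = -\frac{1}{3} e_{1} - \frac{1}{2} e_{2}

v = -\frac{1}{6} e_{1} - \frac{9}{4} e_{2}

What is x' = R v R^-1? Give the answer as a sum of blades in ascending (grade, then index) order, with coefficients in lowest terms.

~R = -\frac{1}{3} e_{1} - \frac{1}{2} e_{2}, and R ~R = \frac{13}{36}, so R^-1 = ~R / (\frac{13}{36}).
R v = \frac{85}{72} + \frac{2}{3} e_{12}
Answer: -\frac{157}{78} e_{1} - \frac{53}{52} e_{2}


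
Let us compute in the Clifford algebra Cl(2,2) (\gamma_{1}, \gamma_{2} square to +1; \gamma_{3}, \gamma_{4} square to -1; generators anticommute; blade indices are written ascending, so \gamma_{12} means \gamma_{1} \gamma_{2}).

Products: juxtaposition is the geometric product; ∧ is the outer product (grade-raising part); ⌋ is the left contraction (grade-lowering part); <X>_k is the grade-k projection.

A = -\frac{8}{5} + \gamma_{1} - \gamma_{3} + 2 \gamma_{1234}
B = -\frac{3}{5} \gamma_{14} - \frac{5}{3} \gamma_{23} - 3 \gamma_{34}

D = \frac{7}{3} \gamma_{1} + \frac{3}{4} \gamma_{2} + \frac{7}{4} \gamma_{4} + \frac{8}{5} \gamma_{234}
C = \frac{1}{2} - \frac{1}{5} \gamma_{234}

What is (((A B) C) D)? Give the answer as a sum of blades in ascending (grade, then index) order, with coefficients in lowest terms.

step 1: \frac{5}{3} \gamma_{2} - \frac{18}{5} \gamma_{4} + 6 \gamma_{12} - \frac{178}{75} \gamma_{14} + \frac{22}{15} \gamma_{23} + \frac{24}{5} \gamma_{34} - \frac{5}{3} \gamma_{123} - \frac{18}{5} \gamma_{134}
step 2: \frac{269}{150} \gamma_{2} - \frac{157}{75} \gamma_{4} + \frac{57}{25} \gamma_{12} - \frac{64}{75} \gamma_{14} + \frac{1}{75} \gamma_{23} + \frac{31}{15} \gamma_{34} - \frac{327}{250} \gamma_{123} - 3 \gamma_{134}
step 3: \frac{601}{120} + \frac{961}{300} \gamma_{1} - \frac{647}{75} \gamma_{2} - \frac{272}{75} \gamma_{3} + \frac{2264}{1125} \gamma_{4} + \frac{277}{450} \gamma_{12} + \frac{6231}{1000} \gamma_{13} + \frac{15703}{5625} \gamma_{14} + \frac{223}{750} \gamma_{23} + \frac{113}{24} \gamma_{24} - \frac{1549}{375} \gamma_{34} + \frac{1571}{1125} \gamma_{123} + \frac{463}{100} \gamma_{124} + \frac{9529}{1125} \gamma_{134} + \frac{118}{75} \gamma_{234} - \frac{4539}{1000} \gamma_{1234}
Answer: \frac{601}{120} + \frac{961}{300} \gamma_{1} - \frac{647}{75} \gamma_{2} - \frac{272}{75} \gamma_{3} + \frac{2264}{1125} \gamma_{4} + \frac{277}{450} \gamma_{12} + \frac{6231}{1000} \gamma_{13} + \frac{15703}{5625} \gamma_{14} + \frac{223}{750} \gamma_{23} + \frac{113}{24} \gamma_{24} - \frac{1549}{375} \gamma_{34} + \frac{1571}{1125} \gamma_{123} + \frac{463}{100} \gamma_{124} + \frac{9529}{1125} \gamma_{134} + \frac{118}{75} \gamma_{234} - \frac{4539}{1000} \gamma_{1234}


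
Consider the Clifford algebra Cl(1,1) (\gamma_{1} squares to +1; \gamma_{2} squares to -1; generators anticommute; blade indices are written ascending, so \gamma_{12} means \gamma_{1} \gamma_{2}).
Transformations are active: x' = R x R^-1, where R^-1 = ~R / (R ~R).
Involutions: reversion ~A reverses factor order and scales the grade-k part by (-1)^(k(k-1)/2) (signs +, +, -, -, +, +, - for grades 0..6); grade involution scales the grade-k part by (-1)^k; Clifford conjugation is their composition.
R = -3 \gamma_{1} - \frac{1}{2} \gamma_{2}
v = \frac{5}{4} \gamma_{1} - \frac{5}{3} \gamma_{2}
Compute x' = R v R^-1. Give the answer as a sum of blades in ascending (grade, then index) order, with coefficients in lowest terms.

~R = -3 \gamma_{1} - \frac{1}{2} \gamma_{2}, and R ~R = \frac{35}{4}, so R^-1 = ~R / (\frac{35}{4}).
R v = -\frac{55}{12} + \frac{45}{8} \gamma_{12}
Answer: \frac{53}{28} \gamma_{1} + \frac{46}{21} \gamma_{2}


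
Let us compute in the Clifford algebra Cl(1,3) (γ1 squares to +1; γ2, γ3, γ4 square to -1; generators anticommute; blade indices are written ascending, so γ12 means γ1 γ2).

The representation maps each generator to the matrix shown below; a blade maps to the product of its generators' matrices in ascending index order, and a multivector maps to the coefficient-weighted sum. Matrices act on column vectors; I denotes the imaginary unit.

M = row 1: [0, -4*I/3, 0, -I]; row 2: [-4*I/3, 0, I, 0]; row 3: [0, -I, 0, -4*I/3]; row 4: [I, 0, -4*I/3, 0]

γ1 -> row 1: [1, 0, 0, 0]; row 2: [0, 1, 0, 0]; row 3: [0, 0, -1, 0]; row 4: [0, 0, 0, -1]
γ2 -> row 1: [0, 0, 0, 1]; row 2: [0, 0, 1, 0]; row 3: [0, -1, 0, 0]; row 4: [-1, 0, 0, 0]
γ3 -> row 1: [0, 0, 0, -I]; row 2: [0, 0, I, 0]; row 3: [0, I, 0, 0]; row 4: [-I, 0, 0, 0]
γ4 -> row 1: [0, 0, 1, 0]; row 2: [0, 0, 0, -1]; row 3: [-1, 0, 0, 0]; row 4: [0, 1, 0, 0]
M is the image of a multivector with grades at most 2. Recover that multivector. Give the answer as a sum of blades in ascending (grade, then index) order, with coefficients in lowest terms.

Method: the blade images are trace-orthogonal — tr(rho(e_A) rho(e_B)^-1) = 4 if A = B and 0 otherwise — and rho(e_A)^-1 = (e_A)^2 * rho(e_A) with (e_A)^2 = +1 or -1, so the coefficient of e_A in the preimage is (e_A)^2 * tr(M rho(e_A))/4.
Nonzero projections over blades of grade <= 2: γ13: (γ13)^2 = +1, tr(M rho(γ13)) = 4, coefficient 1; γ34: (γ34)^2 = -1, tr(M rho(γ34)) = -16/3, coefficient 4/3. Every other blade of grade <= 2 projects to 0.
Answer: γ13 + 4/3*γ34


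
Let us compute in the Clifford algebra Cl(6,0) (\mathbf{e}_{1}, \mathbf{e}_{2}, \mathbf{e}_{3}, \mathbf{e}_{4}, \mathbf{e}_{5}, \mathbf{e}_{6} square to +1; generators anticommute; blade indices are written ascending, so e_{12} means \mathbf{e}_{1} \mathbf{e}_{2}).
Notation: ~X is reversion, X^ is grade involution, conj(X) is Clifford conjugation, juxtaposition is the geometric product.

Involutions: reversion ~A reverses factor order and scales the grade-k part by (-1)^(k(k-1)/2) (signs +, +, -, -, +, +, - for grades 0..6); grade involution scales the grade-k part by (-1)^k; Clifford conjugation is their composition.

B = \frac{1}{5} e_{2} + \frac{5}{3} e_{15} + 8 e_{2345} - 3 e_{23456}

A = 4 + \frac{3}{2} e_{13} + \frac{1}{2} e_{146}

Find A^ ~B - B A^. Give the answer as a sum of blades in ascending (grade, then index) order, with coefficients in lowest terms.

first term: \frac{4}{5} e_{2} - \frac{20}{3} e_{15} + \frac{5}{2} e_{35} - \frac{3}{10} e_{123} - \frac{5}{6} e_{456} + \frac{3}{2} e_{1235} - 12 e_{1245} - \frac{1}{10} e_{1246} + 32 e_{2345} - 4 e_{12356} + \frac{9}{2} e_{12456} - 12 e_{23456}
second term: \frac{4}{5} e_{2} + \frac{20}{3} e_{15} + \frac{5}{2} e_{35} - \frac{3}{10} e_{123} - \frac{5}{6} e_{456} - \frac{3}{2} e_{1235} + 12 e_{1245} + \frac{1}{10} e_{1246} + 32 e_{2345} + 4 e_{12356} - \frac{9}{2} e_{12456} - 12 e_{23456}
Answer: -\frac{40}{3} e_{15} + 3 e_{1235} - 24 e_{1245} - \frac{1}{5} e_{1246} - 8 e_{12356} + 9 e_{12456}


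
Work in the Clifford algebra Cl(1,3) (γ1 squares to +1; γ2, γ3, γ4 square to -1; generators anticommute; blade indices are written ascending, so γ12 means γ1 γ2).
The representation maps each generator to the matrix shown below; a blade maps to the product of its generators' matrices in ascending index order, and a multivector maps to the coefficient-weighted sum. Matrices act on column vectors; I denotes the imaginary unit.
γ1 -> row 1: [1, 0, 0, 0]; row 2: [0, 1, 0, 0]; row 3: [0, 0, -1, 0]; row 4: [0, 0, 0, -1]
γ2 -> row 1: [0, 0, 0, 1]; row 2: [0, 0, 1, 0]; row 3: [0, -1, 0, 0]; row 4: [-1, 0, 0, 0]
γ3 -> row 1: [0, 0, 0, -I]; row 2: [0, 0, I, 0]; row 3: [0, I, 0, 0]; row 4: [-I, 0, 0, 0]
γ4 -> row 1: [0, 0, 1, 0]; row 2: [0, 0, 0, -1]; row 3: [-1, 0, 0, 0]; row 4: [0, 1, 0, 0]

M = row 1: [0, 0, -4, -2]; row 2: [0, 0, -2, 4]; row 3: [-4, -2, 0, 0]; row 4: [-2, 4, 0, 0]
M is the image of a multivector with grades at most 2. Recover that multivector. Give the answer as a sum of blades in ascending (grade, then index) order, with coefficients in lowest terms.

Method: the blade images are trace-orthogonal — tr(rho(e_A) rho(e_B)^-1) = 4 if A = B and 0 otherwise — and rho(e_A)^-1 = (e_A)^2 * rho(e_A) with (e_A)^2 = +1 or -1, so the coefficient of e_A in the preimage is (e_A)^2 * tr(M rho(e_A))/4.
Nonzero projections over blades of grade <= 2: γ12: (γ12)^2 = +1, tr(M rho(γ12)) = -8, coefficient -2; γ14: (γ14)^2 = +1, tr(M rho(γ14)) = -16, coefficient -4. Every other blade of grade <= 2 projects to 0.
Answer: -2*γ12 - 4*γ14


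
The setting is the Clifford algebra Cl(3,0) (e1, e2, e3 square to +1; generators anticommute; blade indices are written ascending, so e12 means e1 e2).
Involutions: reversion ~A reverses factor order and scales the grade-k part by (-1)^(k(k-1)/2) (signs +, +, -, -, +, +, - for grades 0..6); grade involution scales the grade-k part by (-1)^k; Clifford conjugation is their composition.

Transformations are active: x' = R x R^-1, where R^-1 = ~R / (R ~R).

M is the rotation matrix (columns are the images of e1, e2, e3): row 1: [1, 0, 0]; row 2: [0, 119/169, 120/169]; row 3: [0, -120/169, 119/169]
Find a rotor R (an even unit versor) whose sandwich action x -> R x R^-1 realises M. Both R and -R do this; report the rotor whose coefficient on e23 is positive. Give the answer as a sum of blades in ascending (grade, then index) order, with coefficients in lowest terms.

Method: write R = a + b12*e12 + b13*e13 + b23*e23 with a^2 + b12^2 + b13^2 + b23^2 = 1 (so R^-1 = ~R). Expanding the columns R e_j ~R gives tr M = 4a^2 - 1 and, from the antisymmetric part, M21 - M12 = -4a*b12, M13 - M31 = 4a*b13, M32 - M23 = -4a*b23.
Here tr M = 407/169, so a^2 = (1 + tr M)/4 = 144/169 and a = ±12/13. Taking a = 12/13: M21 - M12 = 0, M13 - M31 = 0, M32 - M23 = -240/169, giving b12 = 0, b13 = 0, b23 = 5/13, i.e. R = 12/13 + 5/13*e23.
Its e23 coefficient is already positive.
Answer: 12/13 + 5/13*e23. Sheet selection: the two-to-one cover makes ±R indistinguishable at the matrix level (trace 407/169), so uniqueness comes from the required sign on e23.


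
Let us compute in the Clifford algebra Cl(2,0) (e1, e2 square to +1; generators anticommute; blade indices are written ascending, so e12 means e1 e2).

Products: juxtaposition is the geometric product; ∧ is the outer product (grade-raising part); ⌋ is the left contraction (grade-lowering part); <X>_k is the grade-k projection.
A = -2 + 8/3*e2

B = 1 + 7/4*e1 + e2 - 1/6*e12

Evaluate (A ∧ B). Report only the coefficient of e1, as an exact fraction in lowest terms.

step 1: -2 - 7/2*e1 + 2/3*e2 - 13/3*e12
Answer: -7/2


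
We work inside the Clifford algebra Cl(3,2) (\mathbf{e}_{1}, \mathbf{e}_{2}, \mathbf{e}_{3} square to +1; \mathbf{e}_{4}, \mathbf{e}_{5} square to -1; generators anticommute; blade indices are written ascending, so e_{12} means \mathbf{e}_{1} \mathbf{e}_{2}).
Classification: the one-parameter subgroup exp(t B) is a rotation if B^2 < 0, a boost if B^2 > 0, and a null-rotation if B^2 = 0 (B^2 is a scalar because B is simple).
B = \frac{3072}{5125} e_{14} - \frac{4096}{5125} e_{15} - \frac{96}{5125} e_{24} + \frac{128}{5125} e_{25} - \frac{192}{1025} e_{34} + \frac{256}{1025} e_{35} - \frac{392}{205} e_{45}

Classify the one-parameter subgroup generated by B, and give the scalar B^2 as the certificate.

B^2 term by term: the squares give (\frac{3072}{5125})^2*(e_{14})^2 + (-\frac{4096}{5125})^2*(e_{15})^2 + (-\frac{96}{5125})^2*(e_{24})^2 + (\frac{128}{5125})^2*(e_{25})^2 + (-\frac{192}{1025})^2*(e_{34})^2 + (\frac{256}{1025})^2*(e_{35})^2 + (-\frac{392}{205})^2*(e_{45})^2 = \frac{9437184}{26265625}*(+1) + \frac{16777216}{26265625}*(+1) + \frac{9216}{26265625}*(+1) + \frac{16384}{26265625}*(+1) + \frac{36864}{1050625}*(+1) + \frac{65536}{1050625}*(+1) + \frac{153664}{42025}*(-1) = -\frac{64}{25} (each basis 2-blade squares to minus the product of its generators' squares); cross terms between blades sharing an index anticommute and cancel; the commuting (index-disjoint) pairs give grade-4 terms 2*c*c'*(blade product), which cancel blade by blade — e_{1245}: -\frac{786432}{26265625} + \frac{786432}{26265625} = 0; e_{1345}: -\frac{1572864}{5253125} + \frac{1572864}{5253125} = 0; e_{2345}: \frac{49152}{5253125} - \frac{49152}{5253125} = 0 — confirming B is simple. So B^2 = -\frac{64}{25}.
Answer: rotation, certificate B^2 = -\frac{64}{25}. The scalar -\frac{64}{25} is the complete invariant here: its sign names the subgroup type.


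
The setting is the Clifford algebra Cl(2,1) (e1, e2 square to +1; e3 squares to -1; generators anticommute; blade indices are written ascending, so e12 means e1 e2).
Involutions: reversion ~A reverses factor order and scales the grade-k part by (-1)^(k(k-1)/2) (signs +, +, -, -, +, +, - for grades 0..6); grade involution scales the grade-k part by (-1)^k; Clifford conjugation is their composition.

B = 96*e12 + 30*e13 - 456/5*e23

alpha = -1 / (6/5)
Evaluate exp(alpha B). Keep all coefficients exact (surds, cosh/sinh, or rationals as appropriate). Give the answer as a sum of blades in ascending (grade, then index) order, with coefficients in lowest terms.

B^2 term by term: the squares give (96)^2*(e12)^2 + (30)^2*(e13)^2 + (-456/5)^2*(e23)^2 = 9216*(-1) + 900*(+1) + 207936/25*(+1) = 36/25 (each basis 2-blade squares to minus the product of its generators' squares); cross terms between blades sharing an index anticommute and cancel. So B^2 = 36/25.
B^2 = 36/25 — the positive square puts this in the hyperbolic regime; l = 6/5, alpha*l = -1, so exp(alpha B) = cosh(-1) + (sinh(-1)/(6/5))*B = cosh(1) + (-5*sinh(1)/6)*B.
Answer: cosh(1) - 80*sinh(1)*e12 - 25*sinh(1)*e13 + 76*sinh(1)*e23


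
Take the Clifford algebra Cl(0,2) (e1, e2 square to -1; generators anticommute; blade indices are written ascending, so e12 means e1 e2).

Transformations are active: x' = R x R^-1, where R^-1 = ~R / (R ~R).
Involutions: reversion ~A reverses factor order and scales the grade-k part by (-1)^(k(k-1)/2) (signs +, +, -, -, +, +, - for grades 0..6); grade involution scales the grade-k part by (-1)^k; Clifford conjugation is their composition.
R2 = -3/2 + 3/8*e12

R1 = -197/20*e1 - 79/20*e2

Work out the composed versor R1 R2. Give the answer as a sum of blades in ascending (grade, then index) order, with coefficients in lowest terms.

Distribute over the terms of R1 (each basis-blade product reordered to ascending indices, repeated generators contracted through their squares):
(-197/20*e1) R2 = 591/40*e1 + 591/160*e2
(-79/20*e2) R2 = -237/160*e1 + 237/40*e2
Summing the partial products and collecting blades:
Answer: 2127/160*e1 + 1539/160*e2


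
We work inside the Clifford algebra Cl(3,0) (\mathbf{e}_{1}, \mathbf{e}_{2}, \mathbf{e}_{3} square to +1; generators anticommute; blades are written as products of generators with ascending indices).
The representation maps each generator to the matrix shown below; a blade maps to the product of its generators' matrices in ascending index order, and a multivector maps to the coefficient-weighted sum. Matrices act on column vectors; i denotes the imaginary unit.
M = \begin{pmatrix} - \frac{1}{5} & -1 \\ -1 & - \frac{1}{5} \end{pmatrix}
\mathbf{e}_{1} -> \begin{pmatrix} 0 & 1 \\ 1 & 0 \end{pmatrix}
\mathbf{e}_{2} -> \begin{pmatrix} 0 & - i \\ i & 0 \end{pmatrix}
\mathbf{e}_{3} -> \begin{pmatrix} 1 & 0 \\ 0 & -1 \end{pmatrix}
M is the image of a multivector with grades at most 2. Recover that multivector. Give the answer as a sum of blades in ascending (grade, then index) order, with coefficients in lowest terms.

Method: 1, rho(e_{1}), rho(e_{2}), rho(e_{3}) form a trace-orthogonal basis of the 2x2 complex matrices (tr(X Y) = 2 if X = Y, else 0), so M = m0*1 + m1*rho(e_{1}) + m2*rho(e_{2}) + m3*rho(e_{3}) with m0 = tr(M)/2 = - \frac{1}{5}, m1 = tr(M rho(e_{1}))/2 = -1, m2 = tr(M rho(e_{2}))/2 = 0, m3 = tr(M rho(e_{3}))/2 = 0.
Multiplying table entries, the bivector images are rho(e_{1} e_{2}) = i*rho(e_{3}), rho(e_{1} e_{3}) = -i*rho(e_{2}), rho(e_{2} e_{3}) = i*rho(e_{1}); with real blade coefficients the real parts of m0..m3 are the coefficients of 1, e_{1}, e_{2}, e_{3} and the imaginary parts give the bivectors (e_{2} e_{3}: Im m1, e_{1} e_{3}: -Im m2, e_{1} e_{2}: Im m3).
Answer: -\frac{1}{5} - e_{1}


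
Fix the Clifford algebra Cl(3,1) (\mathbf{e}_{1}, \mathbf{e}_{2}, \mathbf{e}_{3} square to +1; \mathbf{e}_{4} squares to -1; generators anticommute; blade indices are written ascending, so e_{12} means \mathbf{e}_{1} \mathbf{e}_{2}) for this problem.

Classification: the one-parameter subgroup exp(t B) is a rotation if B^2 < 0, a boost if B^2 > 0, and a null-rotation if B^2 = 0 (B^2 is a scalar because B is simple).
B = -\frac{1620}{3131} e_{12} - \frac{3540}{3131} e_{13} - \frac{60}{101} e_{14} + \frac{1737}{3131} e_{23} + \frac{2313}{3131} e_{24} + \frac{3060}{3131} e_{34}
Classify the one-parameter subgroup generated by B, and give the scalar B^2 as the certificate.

B^2 term by term: the squares give (-\frac{1620}{3131})^2*(e_{12})^2 + (-\frac{3540}{3131})^2*(e_{13})^2 + (-\frac{60}{101})^2*(e_{14})^2 + (\frac{1737}{3131})^2*(e_{23})^2 + (\frac{2313}{3131})^2*(e_{24})^2 + (\frac{3060}{3131})^2*(e_{34})^2 = \frac{2624400}{9803161}*(-1) + \frac{12531600}{9803161}*(-1) + \frac{3600}{10201}*(+1) + \frac{3017169}{9803161}*(-1) + \frac{5349969}{9803161}*(+1) + \frac{9363600}{9803161}*(+1) = 0 (each basis 2-blade squares to minus the product of its generators' squares); cross terms between blades sharing an index anticommute and cancel; the commuting (index-disjoint) pairs give grade-4 terms 2*c*c'*(blade product), which cancel blade by blade — e_{1234}: -\frac{9914400}{9803161} + \frac{16376040}{9803161} - \frac{208440}{316231} = 0 — confirming B is simple. So B^2 = 0.
Answer: null-rotation, certificate B^2 = 0. No conjugation can change B^2 = 0; the sign gives the class.
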